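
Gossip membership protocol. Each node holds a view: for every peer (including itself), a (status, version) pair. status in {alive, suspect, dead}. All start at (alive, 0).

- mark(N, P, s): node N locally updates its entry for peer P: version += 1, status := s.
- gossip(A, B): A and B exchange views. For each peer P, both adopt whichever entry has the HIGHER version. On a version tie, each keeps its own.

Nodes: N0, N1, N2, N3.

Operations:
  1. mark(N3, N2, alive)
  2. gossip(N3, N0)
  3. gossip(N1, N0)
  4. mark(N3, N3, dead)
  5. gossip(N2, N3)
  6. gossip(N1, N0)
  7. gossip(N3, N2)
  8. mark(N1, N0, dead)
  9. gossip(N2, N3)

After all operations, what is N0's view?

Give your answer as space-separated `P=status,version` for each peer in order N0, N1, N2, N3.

Op 1: N3 marks N2=alive -> (alive,v1)
Op 2: gossip N3<->N0 -> N3.N0=(alive,v0) N3.N1=(alive,v0) N3.N2=(alive,v1) N3.N3=(alive,v0) | N0.N0=(alive,v0) N0.N1=(alive,v0) N0.N2=(alive,v1) N0.N3=(alive,v0)
Op 3: gossip N1<->N0 -> N1.N0=(alive,v0) N1.N1=(alive,v0) N1.N2=(alive,v1) N1.N3=(alive,v0) | N0.N0=(alive,v0) N0.N1=(alive,v0) N0.N2=(alive,v1) N0.N3=(alive,v0)
Op 4: N3 marks N3=dead -> (dead,v1)
Op 5: gossip N2<->N3 -> N2.N0=(alive,v0) N2.N1=(alive,v0) N2.N2=(alive,v1) N2.N3=(dead,v1) | N3.N0=(alive,v0) N3.N1=(alive,v0) N3.N2=(alive,v1) N3.N3=(dead,v1)
Op 6: gossip N1<->N0 -> N1.N0=(alive,v0) N1.N1=(alive,v0) N1.N2=(alive,v1) N1.N3=(alive,v0) | N0.N0=(alive,v0) N0.N1=(alive,v0) N0.N2=(alive,v1) N0.N3=(alive,v0)
Op 7: gossip N3<->N2 -> N3.N0=(alive,v0) N3.N1=(alive,v0) N3.N2=(alive,v1) N3.N3=(dead,v1) | N2.N0=(alive,v0) N2.N1=(alive,v0) N2.N2=(alive,v1) N2.N3=(dead,v1)
Op 8: N1 marks N0=dead -> (dead,v1)
Op 9: gossip N2<->N3 -> N2.N0=(alive,v0) N2.N1=(alive,v0) N2.N2=(alive,v1) N2.N3=(dead,v1) | N3.N0=(alive,v0) N3.N1=(alive,v0) N3.N2=(alive,v1) N3.N3=(dead,v1)

Answer: N0=alive,0 N1=alive,0 N2=alive,1 N3=alive,0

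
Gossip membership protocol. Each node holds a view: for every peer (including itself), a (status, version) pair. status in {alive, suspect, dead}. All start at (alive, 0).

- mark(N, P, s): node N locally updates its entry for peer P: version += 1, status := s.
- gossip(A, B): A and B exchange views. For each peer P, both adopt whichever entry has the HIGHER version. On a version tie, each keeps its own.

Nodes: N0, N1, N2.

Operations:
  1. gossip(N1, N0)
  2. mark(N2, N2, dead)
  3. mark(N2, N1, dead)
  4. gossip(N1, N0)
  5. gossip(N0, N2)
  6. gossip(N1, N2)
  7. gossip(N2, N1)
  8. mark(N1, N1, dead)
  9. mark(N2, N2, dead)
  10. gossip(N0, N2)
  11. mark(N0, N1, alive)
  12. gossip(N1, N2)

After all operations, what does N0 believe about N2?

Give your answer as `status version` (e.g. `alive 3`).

Op 1: gossip N1<->N0 -> N1.N0=(alive,v0) N1.N1=(alive,v0) N1.N2=(alive,v0) | N0.N0=(alive,v0) N0.N1=(alive,v0) N0.N2=(alive,v0)
Op 2: N2 marks N2=dead -> (dead,v1)
Op 3: N2 marks N1=dead -> (dead,v1)
Op 4: gossip N1<->N0 -> N1.N0=(alive,v0) N1.N1=(alive,v0) N1.N2=(alive,v0) | N0.N0=(alive,v0) N0.N1=(alive,v0) N0.N2=(alive,v0)
Op 5: gossip N0<->N2 -> N0.N0=(alive,v0) N0.N1=(dead,v1) N0.N2=(dead,v1) | N2.N0=(alive,v0) N2.N1=(dead,v1) N2.N2=(dead,v1)
Op 6: gossip N1<->N2 -> N1.N0=(alive,v0) N1.N1=(dead,v1) N1.N2=(dead,v1) | N2.N0=(alive,v0) N2.N1=(dead,v1) N2.N2=(dead,v1)
Op 7: gossip N2<->N1 -> N2.N0=(alive,v0) N2.N1=(dead,v1) N2.N2=(dead,v1) | N1.N0=(alive,v0) N1.N1=(dead,v1) N1.N2=(dead,v1)
Op 8: N1 marks N1=dead -> (dead,v2)
Op 9: N2 marks N2=dead -> (dead,v2)
Op 10: gossip N0<->N2 -> N0.N0=(alive,v0) N0.N1=(dead,v1) N0.N2=(dead,v2) | N2.N0=(alive,v0) N2.N1=(dead,v1) N2.N2=(dead,v2)
Op 11: N0 marks N1=alive -> (alive,v2)
Op 12: gossip N1<->N2 -> N1.N0=(alive,v0) N1.N1=(dead,v2) N1.N2=(dead,v2) | N2.N0=(alive,v0) N2.N1=(dead,v2) N2.N2=(dead,v2)

Answer: dead 2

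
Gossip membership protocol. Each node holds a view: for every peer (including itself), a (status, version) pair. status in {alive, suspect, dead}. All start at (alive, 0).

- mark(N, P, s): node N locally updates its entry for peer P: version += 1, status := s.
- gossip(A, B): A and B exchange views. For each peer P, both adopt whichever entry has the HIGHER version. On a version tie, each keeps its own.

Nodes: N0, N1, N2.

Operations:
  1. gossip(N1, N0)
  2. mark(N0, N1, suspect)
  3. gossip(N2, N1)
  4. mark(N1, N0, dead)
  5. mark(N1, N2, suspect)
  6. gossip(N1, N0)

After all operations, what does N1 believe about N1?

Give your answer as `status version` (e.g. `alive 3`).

Op 1: gossip N1<->N0 -> N1.N0=(alive,v0) N1.N1=(alive,v0) N1.N2=(alive,v0) | N0.N0=(alive,v0) N0.N1=(alive,v0) N0.N2=(alive,v0)
Op 2: N0 marks N1=suspect -> (suspect,v1)
Op 3: gossip N2<->N1 -> N2.N0=(alive,v0) N2.N1=(alive,v0) N2.N2=(alive,v0) | N1.N0=(alive,v0) N1.N1=(alive,v0) N1.N2=(alive,v0)
Op 4: N1 marks N0=dead -> (dead,v1)
Op 5: N1 marks N2=suspect -> (suspect,v1)
Op 6: gossip N1<->N0 -> N1.N0=(dead,v1) N1.N1=(suspect,v1) N1.N2=(suspect,v1) | N0.N0=(dead,v1) N0.N1=(suspect,v1) N0.N2=(suspect,v1)

Answer: suspect 1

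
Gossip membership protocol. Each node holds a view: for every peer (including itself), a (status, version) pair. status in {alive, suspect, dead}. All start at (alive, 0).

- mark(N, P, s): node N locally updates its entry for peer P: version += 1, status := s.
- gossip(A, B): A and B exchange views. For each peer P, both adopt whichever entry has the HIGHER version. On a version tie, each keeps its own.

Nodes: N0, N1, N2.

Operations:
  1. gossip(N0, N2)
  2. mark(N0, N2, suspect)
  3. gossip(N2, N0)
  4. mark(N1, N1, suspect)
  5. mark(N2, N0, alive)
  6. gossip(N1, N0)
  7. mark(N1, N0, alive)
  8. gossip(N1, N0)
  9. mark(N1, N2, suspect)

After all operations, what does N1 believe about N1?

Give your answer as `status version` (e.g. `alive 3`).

Answer: suspect 1

Derivation:
Op 1: gossip N0<->N2 -> N0.N0=(alive,v0) N0.N1=(alive,v0) N0.N2=(alive,v0) | N2.N0=(alive,v0) N2.N1=(alive,v0) N2.N2=(alive,v0)
Op 2: N0 marks N2=suspect -> (suspect,v1)
Op 3: gossip N2<->N0 -> N2.N0=(alive,v0) N2.N1=(alive,v0) N2.N2=(suspect,v1) | N0.N0=(alive,v0) N0.N1=(alive,v0) N0.N2=(suspect,v1)
Op 4: N1 marks N1=suspect -> (suspect,v1)
Op 5: N2 marks N0=alive -> (alive,v1)
Op 6: gossip N1<->N0 -> N1.N0=(alive,v0) N1.N1=(suspect,v1) N1.N2=(suspect,v1) | N0.N0=(alive,v0) N0.N1=(suspect,v1) N0.N2=(suspect,v1)
Op 7: N1 marks N0=alive -> (alive,v1)
Op 8: gossip N1<->N0 -> N1.N0=(alive,v1) N1.N1=(suspect,v1) N1.N2=(suspect,v1) | N0.N0=(alive,v1) N0.N1=(suspect,v1) N0.N2=(suspect,v1)
Op 9: N1 marks N2=suspect -> (suspect,v2)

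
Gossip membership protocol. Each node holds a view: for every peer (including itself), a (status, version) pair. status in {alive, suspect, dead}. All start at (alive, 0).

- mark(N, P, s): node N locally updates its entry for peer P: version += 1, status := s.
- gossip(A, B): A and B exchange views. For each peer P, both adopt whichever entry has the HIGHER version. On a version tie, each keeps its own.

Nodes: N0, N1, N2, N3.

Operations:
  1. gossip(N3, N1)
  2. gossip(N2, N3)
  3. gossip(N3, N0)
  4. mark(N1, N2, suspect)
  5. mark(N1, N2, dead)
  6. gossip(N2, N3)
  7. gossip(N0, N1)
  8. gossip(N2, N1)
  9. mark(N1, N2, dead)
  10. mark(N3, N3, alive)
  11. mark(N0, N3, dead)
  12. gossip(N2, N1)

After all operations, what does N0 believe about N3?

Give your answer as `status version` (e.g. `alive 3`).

Answer: dead 1

Derivation:
Op 1: gossip N3<->N1 -> N3.N0=(alive,v0) N3.N1=(alive,v0) N3.N2=(alive,v0) N3.N3=(alive,v0) | N1.N0=(alive,v0) N1.N1=(alive,v0) N1.N2=(alive,v0) N1.N3=(alive,v0)
Op 2: gossip N2<->N3 -> N2.N0=(alive,v0) N2.N1=(alive,v0) N2.N2=(alive,v0) N2.N3=(alive,v0) | N3.N0=(alive,v0) N3.N1=(alive,v0) N3.N2=(alive,v0) N3.N3=(alive,v0)
Op 3: gossip N3<->N0 -> N3.N0=(alive,v0) N3.N1=(alive,v0) N3.N2=(alive,v0) N3.N3=(alive,v0) | N0.N0=(alive,v0) N0.N1=(alive,v0) N0.N2=(alive,v0) N0.N3=(alive,v0)
Op 4: N1 marks N2=suspect -> (suspect,v1)
Op 5: N1 marks N2=dead -> (dead,v2)
Op 6: gossip N2<->N3 -> N2.N0=(alive,v0) N2.N1=(alive,v0) N2.N2=(alive,v0) N2.N3=(alive,v0) | N3.N0=(alive,v0) N3.N1=(alive,v0) N3.N2=(alive,v0) N3.N3=(alive,v0)
Op 7: gossip N0<->N1 -> N0.N0=(alive,v0) N0.N1=(alive,v0) N0.N2=(dead,v2) N0.N3=(alive,v0) | N1.N0=(alive,v0) N1.N1=(alive,v0) N1.N2=(dead,v2) N1.N3=(alive,v0)
Op 8: gossip N2<->N1 -> N2.N0=(alive,v0) N2.N1=(alive,v0) N2.N2=(dead,v2) N2.N3=(alive,v0) | N1.N0=(alive,v0) N1.N1=(alive,v0) N1.N2=(dead,v2) N1.N3=(alive,v0)
Op 9: N1 marks N2=dead -> (dead,v3)
Op 10: N3 marks N3=alive -> (alive,v1)
Op 11: N0 marks N3=dead -> (dead,v1)
Op 12: gossip N2<->N1 -> N2.N0=(alive,v0) N2.N1=(alive,v0) N2.N2=(dead,v3) N2.N3=(alive,v0) | N1.N0=(alive,v0) N1.N1=(alive,v0) N1.N2=(dead,v3) N1.N3=(alive,v0)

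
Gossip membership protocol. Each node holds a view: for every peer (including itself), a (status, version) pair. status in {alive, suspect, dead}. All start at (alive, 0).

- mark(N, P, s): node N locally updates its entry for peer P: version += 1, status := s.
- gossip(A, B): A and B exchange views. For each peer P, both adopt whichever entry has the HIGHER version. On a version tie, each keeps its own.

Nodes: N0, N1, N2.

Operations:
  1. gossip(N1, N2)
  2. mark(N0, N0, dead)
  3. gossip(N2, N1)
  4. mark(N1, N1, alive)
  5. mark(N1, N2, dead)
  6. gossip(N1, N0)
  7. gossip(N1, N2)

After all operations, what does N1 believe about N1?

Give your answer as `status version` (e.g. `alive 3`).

Op 1: gossip N1<->N2 -> N1.N0=(alive,v0) N1.N1=(alive,v0) N1.N2=(alive,v0) | N2.N0=(alive,v0) N2.N1=(alive,v0) N2.N2=(alive,v0)
Op 2: N0 marks N0=dead -> (dead,v1)
Op 3: gossip N2<->N1 -> N2.N0=(alive,v0) N2.N1=(alive,v0) N2.N2=(alive,v0) | N1.N0=(alive,v0) N1.N1=(alive,v0) N1.N2=(alive,v0)
Op 4: N1 marks N1=alive -> (alive,v1)
Op 5: N1 marks N2=dead -> (dead,v1)
Op 6: gossip N1<->N0 -> N1.N0=(dead,v1) N1.N1=(alive,v1) N1.N2=(dead,v1) | N0.N0=(dead,v1) N0.N1=(alive,v1) N0.N2=(dead,v1)
Op 7: gossip N1<->N2 -> N1.N0=(dead,v1) N1.N1=(alive,v1) N1.N2=(dead,v1) | N2.N0=(dead,v1) N2.N1=(alive,v1) N2.N2=(dead,v1)

Answer: alive 1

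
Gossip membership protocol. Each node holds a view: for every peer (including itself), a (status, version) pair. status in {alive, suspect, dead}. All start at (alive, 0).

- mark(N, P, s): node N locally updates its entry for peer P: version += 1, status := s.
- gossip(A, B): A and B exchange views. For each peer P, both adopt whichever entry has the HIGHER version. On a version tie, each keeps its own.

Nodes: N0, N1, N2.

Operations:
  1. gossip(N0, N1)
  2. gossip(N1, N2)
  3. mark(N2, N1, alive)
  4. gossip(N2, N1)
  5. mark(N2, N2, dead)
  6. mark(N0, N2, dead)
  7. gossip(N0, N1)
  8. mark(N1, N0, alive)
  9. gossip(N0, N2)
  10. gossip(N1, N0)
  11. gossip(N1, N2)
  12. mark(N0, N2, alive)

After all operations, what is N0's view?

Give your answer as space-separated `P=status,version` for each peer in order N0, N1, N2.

Answer: N0=alive,1 N1=alive,1 N2=alive,2

Derivation:
Op 1: gossip N0<->N1 -> N0.N0=(alive,v0) N0.N1=(alive,v0) N0.N2=(alive,v0) | N1.N0=(alive,v0) N1.N1=(alive,v0) N1.N2=(alive,v0)
Op 2: gossip N1<->N2 -> N1.N0=(alive,v0) N1.N1=(alive,v0) N1.N2=(alive,v0) | N2.N0=(alive,v0) N2.N1=(alive,v0) N2.N2=(alive,v0)
Op 3: N2 marks N1=alive -> (alive,v1)
Op 4: gossip N2<->N1 -> N2.N0=(alive,v0) N2.N1=(alive,v1) N2.N2=(alive,v0) | N1.N0=(alive,v0) N1.N1=(alive,v1) N1.N2=(alive,v0)
Op 5: N2 marks N2=dead -> (dead,v1)
Op 6: N0 marks N2=dead -> (dead,v1)
Op 7: gossip N0<->N1 -> N0.N0=(alive,v0) N0.N1=(alive,v1) N0.N2=(dead,v1) | N1.N0=(alive,v0) N1.N1=(alive,v1) N1.N2=(dead,v1)
Op 8: N1 marks N0=alive -> (alive,v1)
Op 9: gossip N0<->N2 -> N0.N0=(alive,v0) N0.N1=(alive,v1) N0.N2=(dead,v1) | N2.N0=(alive,v0) N2.N1=(alive,v1) N2.N2=(dead,v1)
Op 10: gossip N1<->N0 -> N1.N0=(alive,v1) N1.N1=(alive,v1) N1.N2=(dead,v1) | N0.N0=(alive,v1) N0.N1=(alive,v1) N0.N2=(dead,v1)
Op 11: gossip N1<->N2 -> N1.N0=(alive,v1) N1.N1=(alive,v1) N1.N2=(dead,v1) | N2.N0=(alive,v1) N2.N1=(alive,v1) N2.N2=(dead,v1)
Op 12: N0 marks N2=alive -> (alive,v2)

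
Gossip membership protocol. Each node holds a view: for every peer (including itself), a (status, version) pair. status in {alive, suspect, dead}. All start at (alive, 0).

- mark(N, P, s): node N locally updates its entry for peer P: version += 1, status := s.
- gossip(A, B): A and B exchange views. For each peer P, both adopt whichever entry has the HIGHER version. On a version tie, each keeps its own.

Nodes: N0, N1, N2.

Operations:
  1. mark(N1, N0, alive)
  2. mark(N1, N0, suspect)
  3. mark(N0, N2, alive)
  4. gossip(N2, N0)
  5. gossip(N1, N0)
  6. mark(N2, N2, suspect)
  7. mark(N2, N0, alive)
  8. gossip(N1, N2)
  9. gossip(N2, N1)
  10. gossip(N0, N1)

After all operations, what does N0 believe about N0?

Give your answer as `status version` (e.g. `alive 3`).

Answer: suspect 2

Derivation:
Op 1: N1 marks N0=alive -> (alive,v1)
Op 2: N1 marks N0=suspect -> (suspect,v2)
Op 3: N0 marks N2=alive -> (alive,v1)
Op 4: gossip N2<->N0 -> N2.N0=(alive,v0) N2.N1=(alive,v0) N2.N2=(alive,v1) | N0.N0=(alive,v0) N0.N1=(alive,v0) N0.N2=(alive,v1)
Op 5: gossip N1<->N0 -> N1.N0=(suspect,v2) N1.N1=(alive,v0) N1.N2=(alive,v1) | N0.N0=(suspect,v2) N0.N1=(alive,v0) N0.N2=(alive,v1)
Op 6: N2 marks N2=suspect -> (suspect,v2)
Op 7: N2 marks N0=alive -> (alive,v1)
Op 8: gossip N1<->N2 -> N1.N0=(suspect,v2) N1.N1=(alive,v0) N1.N2=(suspect,v2) | N2.N0=(suspect,v2) N2.N1=(alive,v0) N2.N2=(suspect,v2)
Op 9: gossip N2<->N1 -> N2.N0=(suspect,v2) N2.N1=(alive,v0) N2.N2=(suspect,v2) | N1.N0=(suspect,v2) N1.N1=(alive,v0) N1.N2=(suspect,v2)
Op 10: gossip N0<->N1 -> N0.N0=(suspect,v2) N0.N1=(alive,v0) N0.N2=(suspect,v2) | N1.N0=(suspect,v2) N1.N1=(alive,v0) N1.N2=(suspect,v2)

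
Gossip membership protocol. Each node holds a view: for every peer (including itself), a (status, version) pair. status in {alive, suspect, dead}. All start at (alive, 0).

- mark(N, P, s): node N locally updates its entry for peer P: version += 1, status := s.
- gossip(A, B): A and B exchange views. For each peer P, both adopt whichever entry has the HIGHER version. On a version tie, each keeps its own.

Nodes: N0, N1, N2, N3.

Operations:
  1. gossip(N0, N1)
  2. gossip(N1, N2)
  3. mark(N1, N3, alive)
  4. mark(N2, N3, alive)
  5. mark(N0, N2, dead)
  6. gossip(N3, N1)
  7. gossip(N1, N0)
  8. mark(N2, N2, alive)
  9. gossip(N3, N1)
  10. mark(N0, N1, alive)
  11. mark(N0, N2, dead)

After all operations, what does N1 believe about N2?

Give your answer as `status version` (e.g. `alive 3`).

Op 1: gossip N0<->N1 -> N0.N0=(alive,v0) N0.N1=(alive,v0) N0.N2=(alive,v0) N0.N3=(alive,v0) | N1.N0=(alive,v0) N1.N1=(alive,v0) N1.N2=(alive,v0) N1.N3=(alive,v0)
Op 2: gossip N1<->N2 -> N1.N0=(alive,v0) N1.N1=(alive,v0) N1.N2=(alive,v0) N1.N3=(alive,v0) | N2.N0=(alive,v0) N2.N1=(alive,v0) N2.N2=(alive,v0) N2.N3=(alive,v0)
Op 3: N1 marks N3=alive -> (alive,v1)
Op 4: N2 marks N3=alive -> (alive,v1)
Op 5: N0 marks N2=dead -> (dead,v1)
Op 6: gossip N3<->N1 -> N3.N0=(alive,v0) N3.N1=(alive,v0) N3.N2=(alive,v0) N3.N3=(alive,v1) | N1.N0=(alive,v0) N1.N1=(alive,v0) N1.N2=(alive,v0) N1.N3=(alive,v1)
Op 7: gossip N1<->N0 -> N1.N0=(alive,v0) N1.N1=(alive,v0) N1.N2=(dead,v1) N1.N3=(alive,v1) | N0.N0=(alive,v0) N0.N1=(alive,v0) N0.N2=(dead,v1) N0.N3=(alive,v1)
Op 8: N2 marks N2=alive -> (alive,v1)
Op 9: gossip N3<->N1 -> N3.N0=(alive,v0) N3.N1=(alive,v0) N3.N2=(dead,v1) N3.N3=(alive,v1) | N1.N0=(alive,v0) N1.N1=(alive,v0) N1.N2=(dead,v1) N1.N3=(alive,v1)
Op 10: N0 marks N1=alive -> (alive,v1)
Op 11: N0 marks N2=dead -> (dead,v2)

Answer: dead 1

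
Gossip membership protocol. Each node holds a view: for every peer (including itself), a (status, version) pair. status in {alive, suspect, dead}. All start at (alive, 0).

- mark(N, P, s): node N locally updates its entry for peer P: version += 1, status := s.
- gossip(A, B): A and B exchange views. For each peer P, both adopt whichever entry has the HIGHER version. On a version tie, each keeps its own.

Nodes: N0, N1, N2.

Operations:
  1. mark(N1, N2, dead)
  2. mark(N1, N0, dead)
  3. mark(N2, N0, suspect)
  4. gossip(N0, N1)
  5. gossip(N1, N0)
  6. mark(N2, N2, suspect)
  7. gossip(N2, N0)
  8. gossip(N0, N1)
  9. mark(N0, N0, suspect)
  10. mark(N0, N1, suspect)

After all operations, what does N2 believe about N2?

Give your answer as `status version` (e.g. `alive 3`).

Answer: suspect 1

Derivation:
Op 1: N1 marks N2=dead -> (dead,v1)
Op 2: N1 marks N0=dead -> (dead,v1)
Op 3: N2 marks N0=suspect -> (suspect,v1)
Op 4: gossip N0<->N1 -> N0.N0=(dead,v1) N0.N1=(alive,v0) N0.N2=(dead,v1) | N1.N0=(dead,v1) N1.N1=(alive,v0) N1.N2=(dead,v1)
Op 5: gossip N1<->N0 -> N1.N0=(dead,v1) N1.N1=(alive,v0) N1.N2=(dead,v1) | N0.N0=(dead,v1) N0.N1=(alive,v0) N0.N2=(dead,v1)
Op 6: N2 marks N2=suspect -> (suspect,v1)
Op 7: gossip N2<->N0 -> N2.N0=(suspect,v1) N2.N1=(alive,v0) N2.N2=(suspect,v1) | N0.N0=(dead,v1) N0.N1=(alive,v0) N0.N2=(dead,v1)
Op 8: gossip N0<->N1 -> N0.N0=(dead,v1) N0.N1=(alive,v0) N0.N2=(dead,v1) | N1.N0=(dead,v1) N1.N1=(alive,v0) N1.N2=(dead,v1)
Op 9: N0 marks N0=suspect -> (suspect,v2)
Op 10: N0 marks N1=suspect -> (suspect,v1)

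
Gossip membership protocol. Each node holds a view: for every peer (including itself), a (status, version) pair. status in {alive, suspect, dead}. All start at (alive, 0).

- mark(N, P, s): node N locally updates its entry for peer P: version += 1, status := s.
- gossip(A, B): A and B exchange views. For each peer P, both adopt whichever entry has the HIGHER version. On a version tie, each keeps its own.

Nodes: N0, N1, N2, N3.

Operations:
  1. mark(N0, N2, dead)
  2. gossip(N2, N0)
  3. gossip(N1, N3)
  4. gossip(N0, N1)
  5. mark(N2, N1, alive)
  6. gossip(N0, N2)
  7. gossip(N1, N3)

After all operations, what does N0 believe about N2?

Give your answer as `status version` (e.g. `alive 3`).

Answer: dead 1

Derivation:
Op 1: N0 marks N2=dead -> (dead,v1)
Op 2: gossip N2<->N0 -> N2.N0=(alive,v0) N2.N1=(alive,v0) N2.N2=(dead,v1) N2.N3=(alive,v0) | N0.N0=(alive,v0) N0.N1=(alive,v0) N0.N2=(dead,v1) N0.N3=(alive,v0)
Op 3: gossip N1<->N3 -> N1.N0=(alive,v0) N1.N1=(alive,v0) N1.N2=(alive,v0) N1.N3=(alive,v0) | N3.N0=(alive,v0) N3.N1=(alive,v0) N3.N2=(alive,v0) N3.N3=(alive,v0)
Op 4: gossip N0<->N1 -> N0.N0=(alive,v0) N0.N1=(alive,v0) N0.N2=(dead,v1) N0.N3=(alive,v0) | N1.N0=(alive,v0) N1.N1=(alive,v0) N1.N2=(dead,v1) N1.N3=(alive,v0)
Op 5: N2 marks N1=alive -> (alive,v1)
Op 6: gossip N0<->N2 -> N0.N0=(alive,v0) N0.N1=(alive,v1) N0.N2=(dead,v1) N0.N3=(alive,v0) | N2.N0=(alive,v0) N2.N1=(alive,v1) N2.N2=(dead,v1) N2.N3=(alive,v0)
Op 7: gossip N1<->N3 -> N1.N0=(alive,v0) N1.N1=(alive,v0) N1.N2=(dead,v1) N1.N3=(alive,v0) | N3.N0=(alive,v0) N3.N1=(alive,v0) N3.N2=(dead,v1) N3.N3=(alive,v0)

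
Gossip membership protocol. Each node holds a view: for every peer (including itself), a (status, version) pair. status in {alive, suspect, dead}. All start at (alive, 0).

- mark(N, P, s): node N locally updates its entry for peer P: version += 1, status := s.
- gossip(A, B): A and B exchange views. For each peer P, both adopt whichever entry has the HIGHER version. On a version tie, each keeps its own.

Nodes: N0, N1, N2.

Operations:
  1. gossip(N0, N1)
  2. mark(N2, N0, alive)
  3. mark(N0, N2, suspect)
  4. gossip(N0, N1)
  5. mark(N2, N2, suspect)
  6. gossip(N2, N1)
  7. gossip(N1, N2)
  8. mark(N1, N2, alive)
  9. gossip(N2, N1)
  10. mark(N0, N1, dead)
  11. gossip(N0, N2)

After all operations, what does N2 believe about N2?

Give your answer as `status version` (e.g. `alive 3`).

Answer: alive 2

Derivation:
Op 1: gossip N0<->N1 -> N0.N0=(alive,v0) N0.N1=(alive,v0) N0.N2=(alive,v0) | N1.N0=(alive,v0) N1.N1=(alive,v0) N1.N2=(alive,v0)
Op 2: N2 marks N0=alive -> (alive,v1)
Op 3: N0 marks N2=suspect -> (suspect,v1)
Op 4: gossip N0<->N1 -> N0.N0=(alive,v0) N0.N1=(alive,v0) N0.N2=(suspect,v1) | N1.N0=(alive,v0) N1.N1=(alive,v0) N1.N2=(suspect,v1)
Op 5: N2 marks N2=suspect -> (suspect,v1)
Op 6: gossip N2<->N1 -> N2.N0=(alive,v1) N2.N1=(alive,v0) N2.N2=(suspect,v1) | N1.N0=(alive,v1) N1.N1=(alive,v0) N1.N2=(suspect,v1)
Op 7: gossip N1<->N2 -> N1.N0=(alive,v1) N1.N1=(alive,v0) N1.N2=(suspect,v1) | N2.N0=(alive,v1) N2.N1=(alive,v0) N2.N2=(suspect,v1)
Op 8: N1 marks N2=alive -> (alive,v2)
Op 9: gossip N2<->N1 -> N2.N0=(alive,v1) N2.N1=(alive,v0) N2.N2=(alive,v2) | N1.N0=(alive,v1) N1.N1=(alive,v0) N1.N2=(alive,v2)
Op 10: N0 marks N1=dead -> (dead,v1)
Op 11: gossip N0<->N2 -> N0.N0=(alive,v1) N0.N1=(dead,v1) N0.N2=(alive,v2) | N2.N0=(alive,v1) N2.N1=(dead,v1) N2.N2=(alive,v2)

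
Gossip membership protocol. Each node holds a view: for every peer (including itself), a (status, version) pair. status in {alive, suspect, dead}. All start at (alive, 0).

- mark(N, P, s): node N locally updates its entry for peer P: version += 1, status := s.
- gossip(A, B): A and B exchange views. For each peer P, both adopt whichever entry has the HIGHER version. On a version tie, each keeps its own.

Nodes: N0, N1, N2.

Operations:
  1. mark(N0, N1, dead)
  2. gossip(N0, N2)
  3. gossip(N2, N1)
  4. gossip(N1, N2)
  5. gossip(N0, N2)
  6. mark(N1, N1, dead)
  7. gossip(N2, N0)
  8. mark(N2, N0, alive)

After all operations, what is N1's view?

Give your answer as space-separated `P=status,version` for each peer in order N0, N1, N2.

Op 1: N0 marks N1=dead -> (dead,v1)
Op 2: gossip N0<->N2 -> N0.N0=(alive,v0) N0.N1=(dead,v1) N0.N2=(alive,v0) | N2.N0=(alive,v0) N2.N1=(dead,v1) N2.N2=(alive,v0)
Op 3: gossip N2<->N1 -> N2.N0=(alive,v0) N2.N1=(dead,v1) N2.N2=(alive,v0) | N1.N0=(alive,v0) N1.N1=(dead,v1) N1.N2=(alive,v0)
Op 4: gossip N1<->N2 -> N1.N0=(alive,v0) N1.N1=(dead,v1) N1.N2=(alive,v0) | N2.N0=(alive,v0) N2.N1=(dead,v1) N2.N2=(alive,v0)
Op 5: gossip N0<->N2 -> N0.N0=(alive,v0) N0.N1=(dead,v1) N0.N2=(alive,v0) | N2.N0=(alive,v0) N2.N1=(dead,v1) N2.N2=(alive,v0)
Op 6: N1 marks N1=dead -> (dead,v2)
Op 7: gossip N2<->N0 -> N2.N0=(alive,v0) N2.N1=(dead,v1) N2.N2=(alive,v0) | N0.N0=(alive,v0) N0.N1=(dead,v1) N0.N2=(alive,v0)
Op 8: N2 marks N0=alive -> (alive,v1)

Answer: N0=alive,0 N1=dead,2 N2=alive,0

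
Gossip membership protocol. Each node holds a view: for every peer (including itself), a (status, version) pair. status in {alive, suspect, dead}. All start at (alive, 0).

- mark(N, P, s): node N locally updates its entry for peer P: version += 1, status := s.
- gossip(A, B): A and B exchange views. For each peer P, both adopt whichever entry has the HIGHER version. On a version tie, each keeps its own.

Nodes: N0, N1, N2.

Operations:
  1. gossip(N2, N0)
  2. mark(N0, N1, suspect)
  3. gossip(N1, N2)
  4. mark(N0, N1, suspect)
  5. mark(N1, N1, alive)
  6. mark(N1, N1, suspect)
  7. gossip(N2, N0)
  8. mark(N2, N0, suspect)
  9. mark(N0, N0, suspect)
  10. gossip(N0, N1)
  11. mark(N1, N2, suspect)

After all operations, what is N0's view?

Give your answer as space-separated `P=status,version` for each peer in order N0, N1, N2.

Op 1: gossip N2<->N0 -> N2.N0=(alive,v0) N2.N1=(alive,v0) N2.N2=(alive,v0) | N0.N0=(alive,v0) N0.N1=(alive,v0) N0.N2=(alive,v0)
Op 2: N0 marks N1=suspect -> (suspect,v1)
Op 3: gossip N1<->N2 -> N1.N0=(alive,v0) N1.N1=(alive,v0) N1.N2=(alive,v0) | N2.N0=(alive,v0) N2.N1=(alive,v0) N2.N2=(alive,v0)
Op 4: N0 marks N1=suspect -> (suspect,v2)
Op 5: N1 marks N1=alive -> (alive,v1)
Op 6: N1 marks N1=suspect -> (suspect,v2)
Op 7: gossip N2<->N0 -> N2.N0=(alive,v0) N2.N1=(suspect,v2) N2.N2=(alive,v0) | N0.N0=(alive,v0) N0.N1=(suspect,v2) N0.N2=(alive,v0)
Op 8: N2 marks N0=suspect -> (suspect,v1)
Op 9: N0 marks N0=suspect -> (suspect,v1)
Op 10: gossip N0<->N1 -> N0.N0=(suspect,v1) N0.N1=(suspect,v2) N0.N2=(alive,v0) | N1.N0=(suspect,v1) N1.N1=(suspect,v2) N1.N2=(alive,v0)
Op 11: N1 marks N2=suspect -> (suspect,v1)

Answer: N0=suspect,1 N1=suspect,2 N2=alive,0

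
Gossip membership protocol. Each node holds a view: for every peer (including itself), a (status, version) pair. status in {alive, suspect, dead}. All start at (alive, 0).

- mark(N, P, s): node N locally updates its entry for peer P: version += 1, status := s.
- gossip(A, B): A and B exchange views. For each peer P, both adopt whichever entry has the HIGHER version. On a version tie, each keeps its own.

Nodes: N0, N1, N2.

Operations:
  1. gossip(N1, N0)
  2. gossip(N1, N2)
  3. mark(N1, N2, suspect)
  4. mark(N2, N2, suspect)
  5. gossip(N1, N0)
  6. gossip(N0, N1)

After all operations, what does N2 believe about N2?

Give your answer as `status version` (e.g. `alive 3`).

Op 1: gossip N1<->N0 -> N1.N0=(alive,v0) N1.N1=(alive,v0) N1.N2=(alive,v0) | N0.N0=(alive,v0) N0.N1=(alive,v0) N0.N2=(alive,v0)
Op 2: gossip N1<->N2 -> N1.N0=(alive,v0) N1.N1=(alive,v0) N1.N2=(alive,v0) | N2.N0=(alive,v0) N2.N1=(alive,v0) N2.N2=(alive,v0)
Op 3: N1 marks N2=suspect -> (suspect,v1)
Op 4: N2 marks N2=suspect -> (suspect,v1)
Op 5: gossip N1<->N0 -> N1.N0=(alive,v0) N1.N1=(alive,v0) N1.N2=(suspect,v1) | N0.N0=(alive,v0) N0.N1=(alive,v0) N0.N2=(suspect,v1)
Op 6: gossip N0<->N1 -> N0.N0=(alive,v0) N0.N1=(alive,v0) N0.N2=(suspect,v1) | N1.N0=(alive,v0) N1.N1=(alive,v0) N1.N2=(suspect,v1)

Answer: suspect 1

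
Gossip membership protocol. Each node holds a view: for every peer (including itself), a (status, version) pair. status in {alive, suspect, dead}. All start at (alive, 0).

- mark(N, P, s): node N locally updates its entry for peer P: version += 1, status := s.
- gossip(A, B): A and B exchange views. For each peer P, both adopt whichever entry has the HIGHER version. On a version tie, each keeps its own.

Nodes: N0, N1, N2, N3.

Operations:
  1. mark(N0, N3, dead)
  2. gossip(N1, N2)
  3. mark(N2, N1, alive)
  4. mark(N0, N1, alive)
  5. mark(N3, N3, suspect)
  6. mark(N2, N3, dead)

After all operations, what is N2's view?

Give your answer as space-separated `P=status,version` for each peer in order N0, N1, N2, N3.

Answer: N0=alive,0 N1=alive,1 N2=alive,0 N3=dead,1

Derivation:
Op 1: N0 marks N3=dead -> (dead,v1)
Op 2: gossip N1<->N2 -> N1.N0=(alive,v0) N1.N1=(alive,v0) N1.N2=(alive,v0) N1.N3=(alive,v0) | N2.N0=(alive,v0) N2.N1=(alive,v0) N2.N2=(alive,v0) N2.N3=(alive,v0)
Op 3: N2 marks N1=alive -> (alive,v1)
Op 4: N0 marks N1=alive -> (alive,v1)
Op 5: N3 marks N3=suspect -> (suspect,v1)
Op 6: N2 marks N3=dead -> (dead,v1)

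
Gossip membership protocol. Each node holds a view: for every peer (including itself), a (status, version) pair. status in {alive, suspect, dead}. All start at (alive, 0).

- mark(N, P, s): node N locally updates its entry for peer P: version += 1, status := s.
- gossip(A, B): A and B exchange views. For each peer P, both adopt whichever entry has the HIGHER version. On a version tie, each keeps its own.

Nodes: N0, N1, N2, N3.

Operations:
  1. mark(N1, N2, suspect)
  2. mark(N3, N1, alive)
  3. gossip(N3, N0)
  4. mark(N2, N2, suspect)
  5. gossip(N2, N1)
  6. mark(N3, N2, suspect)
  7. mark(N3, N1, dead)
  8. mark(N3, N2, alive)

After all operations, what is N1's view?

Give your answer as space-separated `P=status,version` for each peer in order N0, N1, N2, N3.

Answer: N0=alive,0 N1=alive,0 N2=suspect,1 N3=alive,0

Derivation:
Op 1: N1 marks N2=suspect -> (suspect,v1)
Op 2: N3 marks N1=alive -> (alive,v1)
Op 3: gossip N3<->N0 -> N3.N0=(alive,v0) N3.N1=(alive,v1) N3.N2=(alive,v0) N3.N3=(alive,v0) | N0.N0=(alive,v0) N0.N1=(alive,v1) N0.N2=(alive,v0) N0.N3=(alive,v0)
Op 4: N2 marks N2=suspect -> (suspect,v1)
Op 5: gossip N2<->N1 -> N2.N0=(alive,v0) N2.N1=(alive,v0) N2.N2=(suspect,v1) N2.N3=(alive,v0) | N1.N0=(alive,v0) N1.N1=(alive,v0) N1.N2=(suspect,v1) N1.N3=(alive,v0)
Op 6: N3 marks N2=suspect -> (suspect,v1)
Op 7: N3 marks N1=dead -> (dead,v2)
Op 8: N3 marks N2=alive -> (alive,v2)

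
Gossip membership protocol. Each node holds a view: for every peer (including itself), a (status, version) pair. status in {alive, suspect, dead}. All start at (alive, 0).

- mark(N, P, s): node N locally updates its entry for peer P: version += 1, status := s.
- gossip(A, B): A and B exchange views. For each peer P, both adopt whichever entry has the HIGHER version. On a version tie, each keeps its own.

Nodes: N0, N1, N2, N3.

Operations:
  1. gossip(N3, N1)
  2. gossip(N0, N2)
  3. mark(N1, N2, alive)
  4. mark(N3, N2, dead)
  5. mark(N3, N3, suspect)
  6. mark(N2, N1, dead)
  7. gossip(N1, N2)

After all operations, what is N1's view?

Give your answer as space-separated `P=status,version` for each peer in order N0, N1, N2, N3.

Answer: N0=alive,0 N1=dead,1 N2=alive,1 N3=alive,0

Derivation:
Op 1: gossip N3<->N1 -> N3.N0=(alive,v0) N3.N1=(alive,v0) N3.N2=(alive,v0) N3.N3=(alive,v0) | N1.N0=(alive,v0) N1.N1=(alive,v0) N1.N2=(alive,v0) N1.N3=(alive,v0)
Op 2: gossip N0<->N2 -> N0.N0=(alive,v0) N0.N1=(alive,v0) N0.N2=(alive,v0) N0.N3=(alive,v0) | N2.N0=(alive,v0) N2.N1=(alive,v0) N2.N2=(alive,v0) N2.N3=(alive,v0)
Op 3: N1 marks N2=alive -> (alive,v1)
Op 4: N3 marks N2=dead -> (dead,v1)
Op 5: N3 marks N3=suspect -> (suspect,v1)
Op 6: N2 marks N1=dead -> (dead,v1)
Op 7: gossip N1<->N2 -> N1.N0=(alive,v0) N1.N1=(dead,v1) N1.N2=(alive,v1) N1.N3=(alive,v0) | N2.N0=(alive,v0) N2.N1=(dead,v1) N2.N2=(alive,v1) N2.N3=(alive,v0)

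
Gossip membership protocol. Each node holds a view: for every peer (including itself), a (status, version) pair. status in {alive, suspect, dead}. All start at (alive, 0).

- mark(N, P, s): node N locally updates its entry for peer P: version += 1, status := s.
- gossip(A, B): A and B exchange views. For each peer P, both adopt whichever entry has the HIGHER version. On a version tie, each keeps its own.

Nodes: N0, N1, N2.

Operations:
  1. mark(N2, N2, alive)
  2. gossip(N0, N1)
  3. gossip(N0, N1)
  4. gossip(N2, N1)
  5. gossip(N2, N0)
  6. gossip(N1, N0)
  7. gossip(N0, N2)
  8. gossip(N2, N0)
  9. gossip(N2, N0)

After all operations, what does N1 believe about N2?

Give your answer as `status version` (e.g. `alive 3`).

Answer: alive 1

Derivation:
Op 1: N2 marks N2=alive -> (alive,v1)
Op 2: gossip N0<->N1 -> N0.N0=(alive,v0) N0.N1=(alive,v0) N0.N2=(alive,v0) | N1.N0=(alive,v0) N1.N1=(alive,v0) N1.N2=(alive,v0)
Op 3: gossip N0<->N1 -> N0.N0=(alive,v0) N0.N1=(alive,v0) N0.N2=(alive,v0) | N1.N0=(alive,v0) N1.N1=(alive,v0) N1.N2=(alive,v0)
Op 4: gossip N2<->N1 -> N2.N0=(alive,v0) N2.N1=(alive,v0) N2.N2=(alive,v1) | N1.N0=(alive,v0) N1.N1=(alive,v0) N1.N2=(alive,v1)
Op 5: gossip N2<->N0 -> N2.N0=(alive,v0) N2.N1=(alive,v0) N2.N2=(alive,v1) | N0.N0=(alive,v0) N0.N1=(alive,v0) N0.N2=(alive,v1)
Op 6: gossip N1<->N0 -> N1.N0=(alive,v0) N1.N1=(alive,v0) N1.N2=(alive,v1) | N0.N0=(alive,v0) N0.N1=(alive,v0) N0.N2=(alive,v1)
Op 7: gossip N0<->N2 -> N0.N0=(alive,v0) N0.N1=(alive,v0) N0.N2=(alive,v1) | N2.N0=(alive,v0) N2.N1=(alive,v0) N2.N2=(alive,v1)
Op 8: gossip N2<->N0 -> N2.N0=(alive,v0) N2.N1=(alive,v0) N2.N2=(alive,v1) | N0.N0=(alive,v0) N0.N1=(alive,v0) N0.N2=(alive,v1)
Op 9: gossip N2<->N0 -> N2.N0=(alive,v0) N2.N1=(alive,v0) N2.N2=(alive,v1) | N0.N0=(alive,v0) N0.N1=(alive,v0) N0.N2=(alive,v1)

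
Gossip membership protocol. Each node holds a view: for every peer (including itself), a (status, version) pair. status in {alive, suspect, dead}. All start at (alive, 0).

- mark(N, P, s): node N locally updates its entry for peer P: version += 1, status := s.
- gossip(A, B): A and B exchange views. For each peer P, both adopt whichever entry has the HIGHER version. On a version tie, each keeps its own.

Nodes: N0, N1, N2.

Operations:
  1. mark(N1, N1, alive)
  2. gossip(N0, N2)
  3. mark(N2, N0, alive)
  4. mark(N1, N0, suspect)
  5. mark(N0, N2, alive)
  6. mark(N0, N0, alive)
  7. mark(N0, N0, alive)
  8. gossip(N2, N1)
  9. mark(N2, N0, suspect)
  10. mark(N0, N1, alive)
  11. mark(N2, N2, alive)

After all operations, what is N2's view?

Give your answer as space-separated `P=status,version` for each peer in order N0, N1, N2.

Answer: N0=suspect,2 N1=alive,1 N2=alive,1

Derivation:
Op 1: N1 marks N1=alive -> (alive,v1)
Op 2: gossip N0<->N2 -> N0.N0=(alive,v0) N0.N1=(alive,v0) N0.N2=(alive,v0) | N2.N0=(alive,v0) N2.N1=(alive,v0) N2.N2=(alive,v0)
Op 3: N2 marks N0=alive -> (alive,v1)
Op 4: N1 marks N0=suspect -> (suspect,v1)
Op 5: N0 marks N2=alive -> (alive,v1)
Op 6: N0 marks N0=alive -> (alive,v1)
Op 7: N0 marks N0=alive -> (alive,v2)
Op 8: gossip N2<->N1 -> N2.N0=(alive,v1) N2.N1=(alive,v1) N2.N2=(alive,v0) | N1.N0=(suspect,v1) N1.N1=(alive,v1) N1.N2=(alive,v0)
Op 9: N2 marks N0=suspect -> (suspect,v2)
Op 10: N0 marks N1=alive -> (alive,v1)
Op 11: N2 marks N2=alive -> (alive,v1)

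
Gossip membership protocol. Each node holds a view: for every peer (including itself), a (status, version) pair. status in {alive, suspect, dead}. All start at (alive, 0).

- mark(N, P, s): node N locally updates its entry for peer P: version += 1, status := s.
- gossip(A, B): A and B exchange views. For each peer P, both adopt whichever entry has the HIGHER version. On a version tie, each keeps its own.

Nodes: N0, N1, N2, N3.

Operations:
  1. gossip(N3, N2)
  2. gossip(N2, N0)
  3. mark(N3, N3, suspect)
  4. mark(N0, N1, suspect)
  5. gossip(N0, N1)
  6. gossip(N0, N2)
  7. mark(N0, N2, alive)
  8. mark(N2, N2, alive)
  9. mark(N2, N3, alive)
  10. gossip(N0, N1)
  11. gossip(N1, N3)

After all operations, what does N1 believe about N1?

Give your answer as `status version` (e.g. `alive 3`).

Answer: suspect 1

Derivation:
Op 1: gossip N3<->N2 -> N3.N0=(alive,v0) N3.N1=(alive,v0) N3.N2=(alive,v0) N3.N3=(alive,v0) | N2.N0=(alive,v0) N2.N1=(alive,v0) N2.N2=(alive,v0) N2.N3=(alive,v0)
Op 2: gossip N2<->N0 -> N2.N0=(alive,v0) N2.N1=(alive,v0) N2.N2=(alive,v0) N2.N3=(alive,v0) | N0.N0=(alive,v0) N0.N1=(alive,v0) N0.N2=(alive,v0) N0.N3=(alive,v0)
Op 3: N3 marks N3=suspect -> (suspect,v1)
Op 4: N0 marks N1=suspect -> (suspect,v1)
Op 5: gossip N0<->N1 -> N0.N0=(alive,v0) N0.N1=(suspect,v1) N0.N2=(alive,v0) N0.N3=(alive,v0) | N1.N0=(alive,v0) N1.N1=(suspect,v1) N1.N2=(alive,v0) N1.N3=(alive,v0)
Op 6: gossip N0<->N2 -> N0.N0=(alive,v0) N0.N1=(suspect,v1) N0.N2=(alive,v0) N0.N3=(alive,v0) | N2.N0=(alive,v0) N2.N1=(suspect,v1) N2.N2=(alive,v0) N2.N3=(alive,v0)
Op 7: N0 marks N2=alive -> (alive,v1)
Op 8: N2 marks N2=alive -> (alive,v1)
Op 9: N2 marks N3=alive -> (alive,v1)
Op 10: gossip N0<->N1 -> N0.N0=(alive,v0) N0.N1=(suspect,v1) N0.N2=(alive,v1) N0.N3=(alive,v0) | N1.N0=(alive,v0) N1.N1=(suspect,v1) N1.N2=(alive,v1) N1.N3=(alive,v0)
Op 11: gossip N1<->N3 -> N1.N0=(alive,v0) N1.N1=(suspect,v1) N1.N2=(alive,v1) N1.N3=(suspect,v1) | N3.N0=(alive,v0) N3.N1=(suspect,v1) N3.N2=(alive,v1) N3.N3=(suspect,v1)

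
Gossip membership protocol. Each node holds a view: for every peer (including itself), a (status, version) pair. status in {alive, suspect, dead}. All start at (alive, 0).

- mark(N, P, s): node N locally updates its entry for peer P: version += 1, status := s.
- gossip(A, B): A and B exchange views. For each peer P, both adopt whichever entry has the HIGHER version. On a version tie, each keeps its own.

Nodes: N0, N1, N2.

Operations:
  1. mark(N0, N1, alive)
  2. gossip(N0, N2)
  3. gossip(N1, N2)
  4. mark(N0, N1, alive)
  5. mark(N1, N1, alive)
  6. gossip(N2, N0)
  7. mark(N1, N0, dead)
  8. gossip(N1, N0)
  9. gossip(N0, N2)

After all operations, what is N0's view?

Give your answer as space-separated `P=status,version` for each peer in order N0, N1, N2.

Op 1: N0 marks N1=alive -> (alive,v1)
Op 2: gossip N0<->N2 -> N0.N0=(alive,v0) N0.N1=(alive,v1) N0.N2=(alive,v0) | N2.N0=(alive,v0) N2.N1=(alive,v1) N2.N2=(alive,v0)
Op 3: gossip N1<->N2 -> N1.N0=(alive,v0) N1.N1=(alive,v1) N1.N2=(alive,v0) | N2.N0=(alive,v0) N2.N1=(alive,v1) N2.N2=(alive,v0)
Op 4: N0 marks N1=alive -> (alive,v2)
Op 5: N1 marks N1=alive -> (alive,v2)
Op 6: gossip N2<->N0 -> N2.N0=(alive,v0) N2.N1=(alive,v2) N2.N2=(alive,v0) | N0.N0=(alive,v0) N0.N1=(alive,v2) N0.N2=(alive,v0)
Op 7: N1 marks N0=dead -> (dead,v1)
Op 8: gossip N1<->N0 -> N1.N0=(dead,v1) N1.N1=(alive,v2) N1.N2=(alive,v0) | N0.N0=(dead,v1) N0.N1=(alive,v2) N0.N2=(alive,v0)
Op 9: gossip N0<->N2 -> N0.N0=(dead,v1) N0.N1=(alive,v2) N0.N2=(alive,v0) | N2.N0=(dead,v1) N2.N1=(alive,v2) N2.N2=(alive,v0)

Answer: N0=dead,1 N1=alive,2 N2=alive,0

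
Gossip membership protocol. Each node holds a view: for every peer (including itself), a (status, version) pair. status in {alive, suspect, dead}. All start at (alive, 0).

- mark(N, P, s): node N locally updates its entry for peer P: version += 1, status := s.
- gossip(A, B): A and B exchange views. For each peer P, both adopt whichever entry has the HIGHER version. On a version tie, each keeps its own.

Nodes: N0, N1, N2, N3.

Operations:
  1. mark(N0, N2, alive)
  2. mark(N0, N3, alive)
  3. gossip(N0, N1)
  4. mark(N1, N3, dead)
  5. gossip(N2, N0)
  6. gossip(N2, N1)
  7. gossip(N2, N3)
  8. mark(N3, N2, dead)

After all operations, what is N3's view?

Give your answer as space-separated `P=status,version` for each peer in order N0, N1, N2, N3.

Op 1: N0 marks N2=alive -> (alive,v1)
Op 2: N0 marks N3=alive -> (alive,v1)
Op 3: gossip N0<->N1 -> N0.N0=(alive,v0) N0.N1=(alive,v0) N0.N2=(alive,v1) N0.N3=(alive,v1) | N1.N0=(alive,v0) N1.N1=(alive,v0) N1.N2=(alive,v1) N1.N3=(alive,v1)
Op 4: N1 marks N3=dead -> (dead,v2)
Op 5: gossip N2<->N0 -> N2.N0=(alive,v0) N2.N1=(alive,v0) N2.N2=(alive,v1) N2.N3=(alive,v1) | N0.N0=(alive,v0) N0.N1=(alive,v0) N0.N2=(alive,v1) N0.N3=(alive,v1)
Op 6: gossip N2<->N1 -> N2.N0=(alive,v0) N2.N1=(alive,v0) N2.N2=(alive,v1) N2.N3=(dead,v2) | N1.N0=(alive,v0) N1.N1=(alive,v0) N1.N2=(alive,v1) N1.N3=(dead,v2)
Op 7: gossip N2<->N3 -> N2.N0=(alive,v0) N2.N1=(alive,v0) N2.N2=(alive,v1) N2.N3=(dead,v2) | N3.N0=(alive,v0) N3.N1=(alive,v0) N3.N2=(alive,v1) N3.N3=(dead,v2)
Op 8: N3 marks N2=dead -> (dead,v2)

Answer: N0=alive,0 N1=alive,0 N2=dead,2 N3=dead,2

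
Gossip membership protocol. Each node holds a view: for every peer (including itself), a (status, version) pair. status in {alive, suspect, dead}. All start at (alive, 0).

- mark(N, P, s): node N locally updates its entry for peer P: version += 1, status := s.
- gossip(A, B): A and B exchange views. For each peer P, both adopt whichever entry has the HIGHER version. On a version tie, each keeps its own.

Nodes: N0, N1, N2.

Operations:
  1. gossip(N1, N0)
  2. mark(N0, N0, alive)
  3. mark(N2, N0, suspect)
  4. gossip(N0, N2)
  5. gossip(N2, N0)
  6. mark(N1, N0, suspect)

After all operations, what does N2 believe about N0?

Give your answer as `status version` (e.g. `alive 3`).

Answer: suspect 1

Derivation:
Op 1: gossip N1<->N0 -> N1.N0=(alive,v0) N1.N1=(alive,v0) N1.N2=(alive,v0) | N0.N0=(alive,v0) N0.N1=(alive,v0) N0.N2=(alive,v0)
Op 2: N0 marks N0=alive -> (alive,v1)
Op 3: N2 marks N0=suspect -> (suspect,v1)
Op 4: gossip N0<->N2 -> N0.N0=(alive,v1) N0.N1=(alive,v0) N0.N2=(alive,v0) | N2.N0=(suspect,v1) N2.N1=(alive,v0) N2.N2=(alive,v0)
Op 5: gossip N2<->N0 -> N2.N0=(suspect,v1) N2.N1=(alive,v0) N2.N2=(alive,v0) | N0.N0=(alive,v1) N0.N1=(alive,v0) N0.N2=(alive,v0)
Op 6: N1 marks N0=suspect -> (suspect,v1)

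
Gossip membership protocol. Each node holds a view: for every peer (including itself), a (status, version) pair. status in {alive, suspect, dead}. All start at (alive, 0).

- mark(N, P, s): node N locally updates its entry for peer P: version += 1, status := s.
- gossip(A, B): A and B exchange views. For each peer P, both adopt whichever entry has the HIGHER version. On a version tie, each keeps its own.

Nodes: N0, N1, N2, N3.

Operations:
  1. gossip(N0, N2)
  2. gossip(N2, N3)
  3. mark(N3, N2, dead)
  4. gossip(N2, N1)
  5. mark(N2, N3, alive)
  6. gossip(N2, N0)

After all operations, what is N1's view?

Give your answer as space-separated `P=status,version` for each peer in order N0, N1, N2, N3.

Answer: N0=alive,0 N1=alive,0 N2=alive,0 N3=alive,0

Derivation:
Op 1: gossip N0<->N2 -> N0.N0=(alive,v0) N0.N1=(alive,v0) N0.N2=(alive,v0) N0.N3=(alive,v0) | N2.N0=(alive,v0) N2.N1=(alive,v0) N2.N2=(alive,v0) N2.N3=(alive,v0)
Op 2: gossip N2<->N3 -> N2.N0=(alive,v0) N2.N1=(alive,v0) N2.N2=(alive,v0) N2.N3=(alive,v0) | N3.N0=(alive,v0) N3.N1=(alive,v0) N3.N2=(alive,v0) N3.N3=(alive,v0)
Op 3: N3 marks N2=dead -> (dead,v1)
Op 4: gossip N2<->N1 -> N2.N0=(alive,v0) N2.N1=(alive,v0) N2.N2=(alive,v0) N2.N3=(alive,v0) | N1.N0=(alive,v0) N1.N1=(alive,v0) N1.N2=(alive,v0) N1.N3=(alive,v0)
Op 5: N2 marks N3=alive -> (alive,v1)
Op 6: gossip N2<->N0 -> N2.N0=(alive,v0) N2.N1=(alive,v0) N2.N2=(alive,v0) N2.N3=(alive,v1) | N0.N0=(alive,v0) N0.N1=(alive,v0) N0.N2=(alive,v0) N0.N3=(alive,v1)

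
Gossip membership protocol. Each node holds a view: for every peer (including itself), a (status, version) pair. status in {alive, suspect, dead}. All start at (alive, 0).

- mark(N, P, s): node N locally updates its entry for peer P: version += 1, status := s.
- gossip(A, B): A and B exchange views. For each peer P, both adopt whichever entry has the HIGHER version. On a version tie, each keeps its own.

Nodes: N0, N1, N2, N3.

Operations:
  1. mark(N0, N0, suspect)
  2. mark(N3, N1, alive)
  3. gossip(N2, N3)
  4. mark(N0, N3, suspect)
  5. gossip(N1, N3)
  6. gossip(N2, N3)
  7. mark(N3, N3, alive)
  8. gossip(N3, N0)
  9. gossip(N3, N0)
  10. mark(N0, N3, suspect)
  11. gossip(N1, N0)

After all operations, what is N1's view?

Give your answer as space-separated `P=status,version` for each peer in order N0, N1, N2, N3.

Op 1: N0 marks N0=suspect -> (suspect,v1)
Op 2: N3 marks N1=alive -> (alive,v1)
Op 3: gossip N2<->N3 -> N2.N0=(alive,v0) N2.N1=(alive,v1) N2.N2=(alive,v0) N2.N3=(alive,v0) | N3.N0=(alive,v0) N3.N1=(alive,v1) N3.N2=(alive,v0) N3.N3=(alive,v0)
Op 4: N0 marks N3=suspect -> (suspect,v1)
Op 5: gossip N1<->N3 -> N1.N0=(alive,v0) N1.N1=(alive,v1) N1.N2=(alive,v0) N1.N3=(alive,v0) | N3.N0=(alive,v0) N3.N1=(alive,v1) N3.N2=(alive,v0) N3.N3=(alive,v0)
Op 6: gossip N2<->N3 -> N2.N0=(alive,v0) N2.N1=(alive,v1) N2.N2=(alive,v0) N2.N3=(alive,v0) | N3.N0=(alive,v0) N3.N1=(alive,v1) N3.N2=(alive,v0) N3.N3=(alive,v0)
Op 7: N3 marks N3=alive -> (alive,v1)
Op 8: gossip N3<->N0 -> N3.N0=(suspect,v1) N3.N1=(alive,v1) N3.N2=(alive,v0) N3.N3=(alive,v1) | N0.N0=(suspect,v1) N0.N1=(alive,v1) N0.N2=(alive,v0) N0.N3=(suspect,v1)
Op 9: gossip N3<->N0 -> N3.N0=(suspect,v1) N3.N1=(alive,v1) N3.N2=(alive,v0) N3.N3=(alive,v1) | N0.N0=(suspect,v1) N0.N1=(alive,v1) N0.N2=(alive,v0) N0.N3=(suspect,v1)
Op 10: N0 marks N3=suspect -> (suspect,v2)
Op 11: gossip N1<->N0 -> N1.N0=(suspect,v1) N1.N1=(alive,v1) N1.N2=(alive,v0) N1.N3=(suspect,v2) | N0.N0=(suspect,v1) N0.N1=(alive,v1) N0.N2=(alive,v0) N0.N3=(suspect,v2)

Answer: N0=suspect,1 N1=alive,1 N2=alive,0 N3=suspect,2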